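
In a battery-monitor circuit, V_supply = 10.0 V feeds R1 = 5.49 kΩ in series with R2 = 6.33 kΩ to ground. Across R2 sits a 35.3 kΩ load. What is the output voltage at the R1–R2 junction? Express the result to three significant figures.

V_out ≈ 4.94 V

The load sits in parallel with R2, giving an effective lower resistance R2' = R2·R_L/(R2+R_L) = 5.367 kΩ.
Now apply the divider: V_out = 10.0 × 0.4944 = 4.944 V.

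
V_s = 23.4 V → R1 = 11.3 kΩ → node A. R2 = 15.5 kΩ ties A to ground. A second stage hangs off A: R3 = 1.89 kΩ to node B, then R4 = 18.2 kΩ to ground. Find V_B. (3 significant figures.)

Node A sees R2 in parallel with the series input of stage 2, R3 + R4 = 20.09 kΩ.
R2 ‖ (R3+R4) = 8.750 kΩ.
First divider: V_A = V_s · 8.750/(11.3 + 8.750) = 10.21 V.
V_B = V_A × 0.9059 = 9.251 V.

V_B ≈ 9.25 V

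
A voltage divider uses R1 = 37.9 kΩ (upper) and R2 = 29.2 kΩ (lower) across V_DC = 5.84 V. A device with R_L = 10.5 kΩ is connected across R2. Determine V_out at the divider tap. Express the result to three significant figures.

V_out ≈ 0.989 V

R2 ‖ R_L = (29.2 × 10.5)/(29.2 + 10.5) = 7.723 kΩ.
Now apply the divider: V_out = 5.84 × 0.1693 = 0.9886 V.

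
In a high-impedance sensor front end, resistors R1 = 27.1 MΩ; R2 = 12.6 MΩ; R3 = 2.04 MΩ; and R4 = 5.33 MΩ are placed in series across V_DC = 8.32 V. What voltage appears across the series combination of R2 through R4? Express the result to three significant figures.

Series total: ΣR = 27.1 + 12.6 + 2.04 + 5.33 = 47.07 MΩ.
R_{R2..R4} = 12.6 + 2.04 + 5.33 = 19.97 MΩ.
Voltage divider: V = V_DC · (19.97 / 47.07) = 8.32 × 0.4243 = 3.530 V.

V ≈ 3.53 V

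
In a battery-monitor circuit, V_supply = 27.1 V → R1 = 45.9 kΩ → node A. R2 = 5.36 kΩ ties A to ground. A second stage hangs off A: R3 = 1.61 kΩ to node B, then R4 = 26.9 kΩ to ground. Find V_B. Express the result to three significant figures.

V_B ≈ 2.29 V

Node A sees R2 in parallel with the series input of stage 2, R3 + R4 = 28.51 kΩ.
Effective lower resistance at A: R2 ‖ 28.51 = 4.512 kΩ.
So V_A = 27.1 × 0.08950 = 2.425 V.
V_B = V_A × 0.9435 = 2.288 V.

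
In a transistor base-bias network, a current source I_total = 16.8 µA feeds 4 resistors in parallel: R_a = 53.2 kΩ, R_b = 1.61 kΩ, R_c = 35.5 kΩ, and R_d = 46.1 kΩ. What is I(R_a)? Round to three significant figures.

I ≈ 0.458 µA

ΣG = 1/53.2 + 1/1.61 + 1/35.5 + 1/46.1 = 0.6898.
R_a takes the fraction G_k/ΣG = 0.01880/0.6898 = 0.02725, so I = 16.8 × 0.02725 = 0.4578 µA.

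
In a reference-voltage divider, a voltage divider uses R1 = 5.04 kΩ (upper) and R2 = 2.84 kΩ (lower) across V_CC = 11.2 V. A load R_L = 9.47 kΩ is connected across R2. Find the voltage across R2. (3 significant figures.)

First combine the lower leg with the load: R2 ‖ R_L = 2.185 kΩ.
Then V_out = V_CC · R2'/(R1 + R2') = 11.2 × 2.185/7.225 = 3.387 V.
(Unloaded it would be 4.04 V; the load pulls it down.)

V_out ≈ 3.39 V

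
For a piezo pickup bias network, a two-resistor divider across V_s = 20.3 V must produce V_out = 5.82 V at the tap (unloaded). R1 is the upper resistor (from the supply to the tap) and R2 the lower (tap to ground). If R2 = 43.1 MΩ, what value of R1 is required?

The divider ratio is R2/(R1+R2) = 5.82/20.3 = 0.2867.
Rearranging, R1 = R2·(1−k)/k = 43.1 × 2.488 = 107.2 MΩ.

R1 ≈ 107 MΩ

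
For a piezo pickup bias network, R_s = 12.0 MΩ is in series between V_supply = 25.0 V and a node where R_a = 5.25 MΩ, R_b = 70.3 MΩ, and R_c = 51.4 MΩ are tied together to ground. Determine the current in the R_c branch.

Combine the parallel branches: R_p = (1/5.25 + 1/70.3 + 1/51.4)⁻¹ = 4.461 MΩ.
V_A by voltage divider: V_A = 25.0 × 4.461/(12.0 + 4.461) = 6.775 V.
Branch current I = V_A/R_c = 6.775/51.4 = 0.1318 µA.
(Equivalently: I_total = 1.519 µA, then current-divider fraction G_k/ΣG = 0.08679.)

I ≈ 0.132 µA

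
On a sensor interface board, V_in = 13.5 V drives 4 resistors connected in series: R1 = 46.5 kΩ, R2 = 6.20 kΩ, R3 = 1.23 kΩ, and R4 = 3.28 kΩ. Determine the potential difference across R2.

V ≈ 1.46 V

Series total: ΣR = 46.5 + 6.20 + 1.23 + 3.28 = 57.21 kΩ.
By the voltage-divider rule, V = 13.5 × 6.200/57.21 = 1.463 V.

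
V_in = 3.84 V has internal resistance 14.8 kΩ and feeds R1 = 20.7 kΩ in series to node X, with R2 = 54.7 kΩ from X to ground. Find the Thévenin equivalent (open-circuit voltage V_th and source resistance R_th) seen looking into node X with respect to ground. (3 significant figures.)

V_th ≈ 2.33 V, R_th ≈ 21.5 kΩ

R1' = 14.8 + 20.7 = 35.50 kΩ (source resistance + R1).
V_th is the unloaded tap voltage: V_in · R2/(R1'+R2) = 3.84 × 0.6064 = 2.329 V.
With V_in suppressed (replaced by a short), R_th = R1' ‖ R2 = (35.50 × 54.7)/(35.50 + 54.7) = 21.53 kΩ.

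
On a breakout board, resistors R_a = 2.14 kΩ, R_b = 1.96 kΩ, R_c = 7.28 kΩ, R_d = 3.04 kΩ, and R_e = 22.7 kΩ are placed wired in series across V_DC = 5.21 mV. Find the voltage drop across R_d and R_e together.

Total series resistance ΣR = 2.14 + 1.96 + 7.28 + 3.04 + 22.7 = 37.12 kΩ.
R_{R_d..R_e} = 3.04 + 22.7 = 25.74 kΩ.
By the voltage-divider rule, V = 5.21 × 25.74/37.12 = 3.613 mV.

V ≈ 3.61 mV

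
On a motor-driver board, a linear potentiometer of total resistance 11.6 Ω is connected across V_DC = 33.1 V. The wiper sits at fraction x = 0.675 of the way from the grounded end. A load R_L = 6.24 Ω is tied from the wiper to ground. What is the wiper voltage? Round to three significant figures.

Lower segment x·R_p = 7.830 Ω; upper segment (1−x)·R_p = 3.770 Ω.
Lower segment in parallel with the load: 7.830 ‖ 6.24 = 3.473 Ω.
Then V_out = V_DC · 3.473/(3.770 + 3.473) = 15.87 V.
(Unloaded: V_out = x·V_DC = 22.3 V.)

V_out ≈ 15.9 V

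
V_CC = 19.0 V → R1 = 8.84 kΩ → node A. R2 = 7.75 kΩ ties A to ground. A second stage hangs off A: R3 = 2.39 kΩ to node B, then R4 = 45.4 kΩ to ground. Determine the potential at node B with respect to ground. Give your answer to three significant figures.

V_B ≈ 7.76 V

The second stage (R3 + R4 = 47.79 kΩ) loads node A in parallel with R2.
Effective lower resistance at A: R2 ‖ 47.79 = 6.669 kΩ.
V_A = 19.0 × 6.669/(8.84 + 6.669) = 8.170 V.
V_B = V_A × 0.9500 = 7.761 V.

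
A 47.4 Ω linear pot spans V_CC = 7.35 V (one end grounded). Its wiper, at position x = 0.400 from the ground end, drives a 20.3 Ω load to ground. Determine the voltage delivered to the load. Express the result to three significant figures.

Lower segment x·R_p = 18.96 Ω; upper segment (1−x)·R_p = 28.44 Ω.
Lower segment in parallel with the load: 18.96 ‖ 20.3 = 9.804 Ω.
Loaded-divider output: V_out = 7.35 × 0.2563 = 1.884 V.

V_out ≈ 1.88 V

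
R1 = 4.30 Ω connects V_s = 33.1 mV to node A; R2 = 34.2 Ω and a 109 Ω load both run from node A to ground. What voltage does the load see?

First combine the lower leg with the load: R2 ‖ R_L = 26.03 Ω.
Then V_out = V_s · R2'/(R1 + R2') = 33.1 × 26.03/30.33 = 28.41 mV.

V_out ≈ 28.4 mV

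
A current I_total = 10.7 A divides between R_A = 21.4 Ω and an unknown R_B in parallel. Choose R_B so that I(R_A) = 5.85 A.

In a two-way split, I_A/I_total = R_B/(R_A + R_B).
With f = 0.5467, R_B = R_A · f/(1−f) = 21.4 × 1.206 = 25.81 Ω.

R_B ≈ 25.8 Ω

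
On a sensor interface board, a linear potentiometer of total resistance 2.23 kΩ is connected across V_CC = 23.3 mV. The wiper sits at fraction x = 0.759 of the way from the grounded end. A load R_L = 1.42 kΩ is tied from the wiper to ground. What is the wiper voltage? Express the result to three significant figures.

Split the track: R_lower = x·R_p = 1.693 kΩ, R_upper = (1−x)·R_p = 0.5374 kΩ.
(x·R_p) ‖ R_L = 0.7722 kΩ.
Loaded-divider output: V_out = 23.3 × 0.5896 = 13.74 mV.

V_out ≈ 13.7 mV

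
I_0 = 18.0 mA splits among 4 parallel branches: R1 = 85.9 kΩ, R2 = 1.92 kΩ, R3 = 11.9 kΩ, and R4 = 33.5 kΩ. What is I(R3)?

I ≈ 2.34 mA

Total conductance ΣG = 1/85.9 + 1/1.92 + 1/11.9 + 1/33.5 = 0.6464 (units of 1/kΩ).
R3 takes the fraction G_k/ΣG = 0.08403/0.6464 = 0.1300, so I = 18.0 × 0.1300 = 2.340 mA.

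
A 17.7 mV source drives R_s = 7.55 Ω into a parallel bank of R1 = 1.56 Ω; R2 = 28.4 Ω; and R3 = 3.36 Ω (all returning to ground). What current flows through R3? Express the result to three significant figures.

I ≈ 0.631 mA

Equivalent of the parallel group: R_p = 1.027 Ω.
V_A = 17.7 × 1.027/8.577 = 2.119 mV.
I(R3) = V_A / R3 = 2.119/3.36 = 0.6307 mA.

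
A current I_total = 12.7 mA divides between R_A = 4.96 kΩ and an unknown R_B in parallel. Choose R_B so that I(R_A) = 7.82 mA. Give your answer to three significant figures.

R_B ≈ 7.95 kΩ

In a two-way split, I_A/I_total = R_B/(R_A + R_B).
With f = 0.6157, R_B = R_A · f/(1−f) = 4.96 × 1.602 = 7.948 kΩ.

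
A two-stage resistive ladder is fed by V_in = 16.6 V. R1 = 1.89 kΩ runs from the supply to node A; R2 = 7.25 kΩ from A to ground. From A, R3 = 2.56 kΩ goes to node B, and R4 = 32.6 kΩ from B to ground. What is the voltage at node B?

V_B ≈ 11.7 V

The second stage (R3 + R4 = 35.16 kΩ) loads node A in parallel with R2.
R2 ‖ (R3+R4) = 6.011 kΩ.
V_A = 16.6 × 6.011/(1.89 + 6.011) = 12.63 V.
V_B = V_A × 0.9272 = 11.71 V.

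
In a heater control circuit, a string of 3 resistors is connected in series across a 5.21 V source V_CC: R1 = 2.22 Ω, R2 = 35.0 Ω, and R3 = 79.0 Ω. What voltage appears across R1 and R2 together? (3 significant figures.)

V ≈ 1.67 V

Total series resistance ΣR = 2.22 + 35.0 + 79.0 = 116.2 Ω.
R_{R1..R2} = 2.22 + 35.0 = 37.22 Ω.
By the voltage-divider rule, V = 5.21 × 37.22/116.2 = 1.669 V.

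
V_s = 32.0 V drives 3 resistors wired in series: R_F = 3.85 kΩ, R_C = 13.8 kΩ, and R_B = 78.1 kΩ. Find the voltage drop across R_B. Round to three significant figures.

Total series resistance ΣR = 3.85 + 13.8 + 78.1 = 95.75 kΩ.
Voltage divider: V = V_s · (78.10 / 95.75) = 32.0 × 0.8157 = 26.10 V.

V ≈ 26.1 V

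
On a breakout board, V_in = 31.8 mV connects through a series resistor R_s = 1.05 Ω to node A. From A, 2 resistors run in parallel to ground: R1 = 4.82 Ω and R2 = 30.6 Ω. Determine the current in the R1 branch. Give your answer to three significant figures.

Parallel bank: R_p = 1/(1/4.82 + 1/30.6) = 4.164 Ω.
Node voltage V_A = V_in · R_p/(R_s + R_p) = 31.8 × 0.7986 = 25.40 mV.
Branch current I = V_A/R1 = 25.40/4.82 = 5.269 mA.

I ≈ 5.27 mA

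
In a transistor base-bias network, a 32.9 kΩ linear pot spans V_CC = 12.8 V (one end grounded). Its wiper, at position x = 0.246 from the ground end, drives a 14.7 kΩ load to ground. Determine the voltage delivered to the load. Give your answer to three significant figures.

V_out ≈ 2.23 V

Lower segment x·R_p = 8.093 kΩ; upper segment (1−x)·R_p = 24.81 kΩ.
R_L loads the lower segment: effective lower R = 5.220 kΩ.
Loaded-divider output: V_out = 12.8 × 0.1738 = 2.225 V.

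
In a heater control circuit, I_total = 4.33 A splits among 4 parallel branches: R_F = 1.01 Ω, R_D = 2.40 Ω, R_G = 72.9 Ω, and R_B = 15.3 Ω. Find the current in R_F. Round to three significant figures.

Conductances: ΣG = 1/1.01 + 1/2.40 + 1/72.9 + 1/15.3 = 1.486 (1/Ω).
Current divider: I(R_F) = I_total · G_k/ΣG = 4.33 × (0.9901/1.486) = 4.33 × 0.6664 = 2.885 A.

I ≈ 2.89 A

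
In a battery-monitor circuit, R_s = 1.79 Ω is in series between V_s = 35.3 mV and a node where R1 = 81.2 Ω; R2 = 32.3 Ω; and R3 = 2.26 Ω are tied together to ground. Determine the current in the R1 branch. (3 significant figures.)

Equivalent of the parallel group: R_p = 2.059 Ω.
Node voltage V_A = V_s · R_p/(R_s + R_p) = 35.3 × 0.5349 = 18.88 mV.
Branch current I = V_A/R1 = 18.88/81.2 = 0.2325 mA.
(Equivalently: I_total = 9.172 mA, then current-divider fraction G_k/ΣG = 0.02535.)

I ≈ 0.233 mA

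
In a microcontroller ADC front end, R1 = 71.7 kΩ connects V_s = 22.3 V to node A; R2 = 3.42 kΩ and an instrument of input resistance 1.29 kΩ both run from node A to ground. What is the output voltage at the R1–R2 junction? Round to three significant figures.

The load sits in parallel with R2, giving an effective lower resistance R2' = R2·R_L/(R2+R_L) = 0.9367 kΩ.
Voltage divider with the loaded lower leg: V_out = 22.3 × 0.9367/(71.7 + 0.9367) = 22.3 × 0.01290 = 0.2876 V.
(Unloaded it would be 1.02 V; the load pulls it down.)

V_out ≈ 0.288 V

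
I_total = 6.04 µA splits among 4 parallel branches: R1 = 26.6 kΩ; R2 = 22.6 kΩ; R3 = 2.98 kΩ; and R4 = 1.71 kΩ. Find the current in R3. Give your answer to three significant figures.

ΣG = 1/26.6 + 1/22.6 + 1/2.98 + 1/1.71 = 1.002.
By the current-divider rule, I = I_total · G_k/ΣG = 6.04 × 0.3348 = 2.022 µA.

I ≈ 2.02 µA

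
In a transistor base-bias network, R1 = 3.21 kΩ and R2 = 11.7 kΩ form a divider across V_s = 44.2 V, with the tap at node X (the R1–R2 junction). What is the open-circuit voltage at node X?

V_th is the unloaded tap voltage: V_s · R2/(R1+R2) = 44.2 × 0.7847 = 34.68 V.

V_th ≈ 34.7 V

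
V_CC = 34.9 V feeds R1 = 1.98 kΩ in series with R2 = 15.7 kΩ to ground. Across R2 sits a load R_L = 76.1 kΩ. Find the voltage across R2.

First combine the lower leg with the load: R2 ‖ R_L = 13.01 kΩ.
Then V_out = V_CC · R2'/(R1 + R2') = 34.9 × 13.01/14.99 = 30.29 V.

V_out ≈ 30.3 V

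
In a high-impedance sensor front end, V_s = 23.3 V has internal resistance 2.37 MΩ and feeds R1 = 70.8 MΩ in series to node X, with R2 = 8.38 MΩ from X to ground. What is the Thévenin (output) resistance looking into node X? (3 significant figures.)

R1' = 2.37 + 70.8 = 73.17 MΩ (source resistance + R1).
Looking into X with the source shorted: R_th = R1'·R2/(R1'+R2) = 73.17 × 8.38/81.55 = 7.519 MΩ.

R_th ≈ 7.52 MΩ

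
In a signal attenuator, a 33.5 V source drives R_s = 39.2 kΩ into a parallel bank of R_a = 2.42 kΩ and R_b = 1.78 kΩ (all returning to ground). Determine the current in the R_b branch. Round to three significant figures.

I ≈ 0.480 mA

Combine the parallel branches: R_p = (1/2.42 + 1/1.78)⁻¹ = 1.026 kΩ.
Node voltage V_A = V_CC · R_p/(R_s + R_p) = 33.5 × 0.02550 = 0.8541 V.
I(R_b) = V_A / R_b = 0.8541/1.78 = 0.4799 mA.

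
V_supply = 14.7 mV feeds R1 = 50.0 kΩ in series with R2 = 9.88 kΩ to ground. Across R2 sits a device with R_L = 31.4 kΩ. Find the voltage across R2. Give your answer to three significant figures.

V_out ≈ 1.92 mV

R2 ‖ R_L = (9.88 × 31.4)/(9.88 + 31.4) = 7.515 kΩ.
Then V_out = V_supply · R2'/(R1 + R2') = 14.7 × 7.515/57.52 = 1.921 mV.
(Unloaded it would be 2.43 mV; the load pulls it down.)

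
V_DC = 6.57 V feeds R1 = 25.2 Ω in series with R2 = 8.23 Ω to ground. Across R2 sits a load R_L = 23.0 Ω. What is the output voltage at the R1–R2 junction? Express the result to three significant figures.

The load sits in parallel with R2, giving an effective lower resistance R2' = R2·R_L/(R2+R_L) = 6.061 Ω.
Now apply the divider: V_out = 6.57 × 0.1939 = 1.274 V.

V_out ≈ 1.27 V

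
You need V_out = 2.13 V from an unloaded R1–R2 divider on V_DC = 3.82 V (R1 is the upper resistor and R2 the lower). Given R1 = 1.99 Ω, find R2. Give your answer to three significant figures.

The divider ratio is R2/(R1+R2) = 2.13/3.82 = 0.5576.
R2 = R1 · 0.5576/(1 − 0.5576) = 2.508 Ω.

R2 ≈ 2.51 Ω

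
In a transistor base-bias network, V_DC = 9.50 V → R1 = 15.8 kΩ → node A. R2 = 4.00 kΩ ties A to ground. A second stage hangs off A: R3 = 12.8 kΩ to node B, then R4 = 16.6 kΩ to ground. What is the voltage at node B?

Node A sees R2 in parallel with the series input of stage 2, R3 + R4 = 29.40 kΩ.
R2 ‖ (R3+R4) = 3.521 kΩ.
First divider: V_A = V_DC · 3.521/(15.8 + 3.521) = 1.731 V.
V_B = V_A × 0.5646 = 0.9775 V.

V_B ≈ 0.977 V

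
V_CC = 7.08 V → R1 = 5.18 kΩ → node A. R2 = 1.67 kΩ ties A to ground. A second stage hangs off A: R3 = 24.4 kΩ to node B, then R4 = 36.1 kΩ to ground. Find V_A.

Looking into the second stage from A: R3 + R4 = 60.50 kΩ appears in parallel with R2.
Effective lower resistance at A: R2 ‖ 60.50 = 1.625 kΩ.
So V_A = 7.08 × 0.2388 = 1.691 V.

V_A ≈ 1.69 V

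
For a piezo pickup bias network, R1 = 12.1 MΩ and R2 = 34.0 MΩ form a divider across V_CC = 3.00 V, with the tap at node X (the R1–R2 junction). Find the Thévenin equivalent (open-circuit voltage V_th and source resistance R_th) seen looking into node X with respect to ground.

V_th ≈ 2.21 V, R_th ≈ 8.92 MΩ

V_th is the unloaded tap voltage: V_CC · R2/(R1+R2) = 3.00 × 0.7375 = 2.213 V.
Zeroing V_CC shorts the top of R1 to ground, so R_th = R1 ‖ R2 = 8.924 MΩ.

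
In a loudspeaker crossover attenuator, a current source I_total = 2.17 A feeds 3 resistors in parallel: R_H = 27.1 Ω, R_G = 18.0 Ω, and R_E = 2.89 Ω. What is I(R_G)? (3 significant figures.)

Total conductance ΣG = 1/27.1 + 1/18.0 + 1/2.89 = 0.4385 (units of 1/Ω).
R_G takes the fraction G_k/ΣG = 0.05556/0.4385 = 0.1267, so I = 2.17 × 0.1267 = 0.2749 A.

I ≈ 0.275 A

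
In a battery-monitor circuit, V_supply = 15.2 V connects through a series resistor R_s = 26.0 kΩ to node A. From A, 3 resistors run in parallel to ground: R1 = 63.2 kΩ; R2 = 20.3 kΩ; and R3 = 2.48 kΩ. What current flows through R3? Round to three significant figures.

Parallel bank: R_p = 1/(1/63.2 + 1/20.3 + 1/2.48) = 2.135 kΩ.
V_A = 15.2 × 2.135/28.14 = 1.154 V.
I(R3) = V_A / R3 = 1.154/2.48 = 0.4652 mA.

I ≈ 0.465 mA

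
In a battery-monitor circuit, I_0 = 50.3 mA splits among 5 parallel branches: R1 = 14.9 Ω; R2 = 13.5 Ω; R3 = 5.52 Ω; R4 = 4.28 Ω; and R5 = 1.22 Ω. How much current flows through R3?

I ≈ 6.62 mA

Total conductance ΣG = 1/14.9 + 1/13.5 + 1/5.52 + 1/4.28 + 1/1.22 = 1.376 (units of 1/Ω).
R3 takes the fraction G_k/ΣG = 0.1812/1.376 = 0.1317, so I = 50.3 × 0.1317 = 6.624 mA.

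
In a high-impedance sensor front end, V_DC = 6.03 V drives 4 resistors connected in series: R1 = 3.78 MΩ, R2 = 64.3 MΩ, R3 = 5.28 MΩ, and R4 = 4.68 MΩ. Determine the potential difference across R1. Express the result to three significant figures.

V ≈ 0.292 V

Total series resistance ΣR = 3.78 + 64.3 + 5.28 + 4.68 = 78.04 MΩ.
Voltage divider: V = V_DC · (3.780 / 78.04) = 6.03 × 0.04844 = 0.2921 V.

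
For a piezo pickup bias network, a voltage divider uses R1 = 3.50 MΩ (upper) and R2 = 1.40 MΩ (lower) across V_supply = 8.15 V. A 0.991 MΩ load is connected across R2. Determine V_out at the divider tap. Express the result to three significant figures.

The load sits in parallel with R2, giving an effective lower resistance R2' = R2·R_L/(R2+R_L) = 0.5803 MΩ.
Now apply the divider: V_out = 8.15 × 0.1422 = 1.159 V.
(Unloaded it would be 2.33 V; the load pulls it down.)

V_out ≈ 1.16 V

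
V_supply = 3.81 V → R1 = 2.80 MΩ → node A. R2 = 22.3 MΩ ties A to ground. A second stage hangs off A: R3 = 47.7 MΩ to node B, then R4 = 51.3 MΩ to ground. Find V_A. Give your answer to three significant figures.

V_A ≈ 3.30 V

Looking into the second stage from A: R3 + R4 = 99.00 MΩ appears in parallel with R2.
R2 ‖ (R3+R4) = 18.20 MΩ.
V_A = 3.81 × 18.20/(2.80 + 18.20) = 3.302 V.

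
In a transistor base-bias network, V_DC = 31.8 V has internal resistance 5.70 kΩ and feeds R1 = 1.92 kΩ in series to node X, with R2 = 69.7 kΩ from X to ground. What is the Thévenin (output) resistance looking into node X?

R_th ≈ 6.87 kΩ

R1' = 5.70 + 1.92 = 7.620 kΩ (source resistance + R1).
Zeroing V_DC shorts the top of R1' to ground, so R_th = R1' ‖ R2 = 6.869 kΩ.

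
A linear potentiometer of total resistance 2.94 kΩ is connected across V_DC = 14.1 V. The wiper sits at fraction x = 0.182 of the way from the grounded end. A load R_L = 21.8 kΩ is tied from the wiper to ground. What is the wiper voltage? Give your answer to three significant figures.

V_out ≈ 2.52 V

Lower segment x·R_p = 0.5351 kΩ; upper segment (1−x)·R_p = 2.405 kΩ.
(x·R_p) ‖ R_L = 0.5223 kΩ.
Loaded-divider output: V_out = 14.1 × 0.1784 = 2.516 V.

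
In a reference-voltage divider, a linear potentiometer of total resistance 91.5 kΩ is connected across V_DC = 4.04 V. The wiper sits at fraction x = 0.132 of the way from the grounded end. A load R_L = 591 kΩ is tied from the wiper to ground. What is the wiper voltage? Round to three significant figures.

V_out ≈ 0.524 V

Lower segment x·R_p = 12.08 kΩ; upper segment (1−x)·R_p = 79.42 kΩ.
R_L loads the lower segment: effective lower R = 11.84 kΩ.
Loaded-divider output: V_out = 4.04 × 0.1297 = 0.5240 V.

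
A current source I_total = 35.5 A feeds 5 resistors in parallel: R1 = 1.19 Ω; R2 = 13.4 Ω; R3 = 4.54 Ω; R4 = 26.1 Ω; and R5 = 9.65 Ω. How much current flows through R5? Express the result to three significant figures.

Total conductance ΣG = 1/1.19 + 1/13.4 + 1/4.54 + 1/26.1 + 1/9.65 = 1.277 (units of 1/Ω).
Current divider: I(R5) = I_total · G_k/ΣG = 35.5 × (0.1036/1.277) = 35.5 × 0.08114 = 2.880 A.

I ≈ 2.88 A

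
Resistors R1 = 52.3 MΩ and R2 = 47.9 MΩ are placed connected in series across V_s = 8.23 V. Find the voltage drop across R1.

ΣR = 52.3 + 47.9 = 100.2 MΩ.
V = V_s · R/ΣR = 8.23 × 0.5220 = 4.296 V.

V ≈ 4.30 V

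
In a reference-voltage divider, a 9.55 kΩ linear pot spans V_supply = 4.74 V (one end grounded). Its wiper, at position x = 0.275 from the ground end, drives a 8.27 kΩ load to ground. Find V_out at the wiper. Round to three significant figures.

V_out ≈ 1.06 V

Lower segment x·R_p = 2.626 kΩ; upper segment (1−x)·R_p = 6.924 kΩ.
R_L loads the lower segment: effective lower R = 1.993 kΩ.
V_out = 4.74 × 1.993/(6.924 + 1.993) = 1.060 V.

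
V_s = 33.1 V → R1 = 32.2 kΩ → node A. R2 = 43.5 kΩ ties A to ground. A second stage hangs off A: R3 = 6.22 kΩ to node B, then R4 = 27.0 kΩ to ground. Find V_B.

V_B ≈ 9.93 V

The second stage (R3 + R4 = 33.22 kΩ) loads node A in parallel with R2.
Effective lower resistance at A: R2 ‖ 33.22 = 18.84 kΩ.
First divider: V_A = V_s · 18.84/(32.2 + 18.84) = 12.22 V.
Stage 2 is unloaded, so V_B = V_A · R4/(R3+R4) = 12.22 × 27.0/33.22 = 9.929 V.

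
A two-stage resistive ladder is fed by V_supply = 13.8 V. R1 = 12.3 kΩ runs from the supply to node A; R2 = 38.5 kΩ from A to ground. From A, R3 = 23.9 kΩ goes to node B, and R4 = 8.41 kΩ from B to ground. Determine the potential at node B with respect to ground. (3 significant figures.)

Looking into the second stage from A: R3 + R4 = 32.31 kΩ appears in parallel with R2.
R2 ‖ (R3+R4) = 17.57 kΩ.
First divider: V_A = V_supply · 17.57/(12.3 + 17.57) = 8.117 V.
V_B = V_A × 0.2603 = 2.113 V.

V_B ≈ 2.11 V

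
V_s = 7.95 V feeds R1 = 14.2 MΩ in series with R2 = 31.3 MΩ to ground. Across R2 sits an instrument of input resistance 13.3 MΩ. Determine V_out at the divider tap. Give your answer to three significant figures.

V_out ≈ 3.15 V

The load sits in parallel with R2, giving an effective lower resistance R2' = R2·R_L/(R2+R_L) = 9.334 MΩ.
Then V_out = V_s · R2'/(R1 + R2') = 7.95 × 9.334/23.53 = 3.153 V.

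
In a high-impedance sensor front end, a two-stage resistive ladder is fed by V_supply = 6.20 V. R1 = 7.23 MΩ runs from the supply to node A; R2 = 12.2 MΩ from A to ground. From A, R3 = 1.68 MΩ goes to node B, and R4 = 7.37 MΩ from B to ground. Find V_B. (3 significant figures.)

Node A sees R2 in parallel with the series input of stage 2, R3 + R4 = 9.050 MΩ.
Effective lower resistance at A: R2 ‖ 9.050 = 5.196 MΩ.
So V_A = 6.20 × 0.4181 = 2.592 V.
V_B = V_A × 0.8144 = 2.111 V.

V_B ≈ 2.11 V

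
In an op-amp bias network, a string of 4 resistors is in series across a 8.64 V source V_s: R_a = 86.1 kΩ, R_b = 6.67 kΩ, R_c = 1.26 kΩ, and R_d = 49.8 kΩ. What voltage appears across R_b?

V ≈ 0.401 V

Total series resistance ΣR = 86.1 + 6.67 + 1.26 + 49.8 = 143.8 kΩ.
By the voltage-divider rule, V = 8.64 × 6.670/143.8 = 0.4007 V.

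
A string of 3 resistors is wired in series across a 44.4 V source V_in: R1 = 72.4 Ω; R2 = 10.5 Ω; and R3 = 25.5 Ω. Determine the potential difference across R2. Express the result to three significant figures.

V ≈ 4.30 V

Total series resistance ΣR = 72.4 + 10.5 + 25.5 = 108.4 Ω.
Voltage divider: V = V_in · (10.50 / 108.4) = 44.4 × 0.09686 = 4.301 V.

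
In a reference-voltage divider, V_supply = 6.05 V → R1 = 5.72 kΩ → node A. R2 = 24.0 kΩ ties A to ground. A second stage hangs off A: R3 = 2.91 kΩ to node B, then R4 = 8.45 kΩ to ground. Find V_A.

Node A sees R2 in parallel with the series input of stage 2, R3 + R4 = 11.36 kΩ.
R2 ‖ (R3+R4) = 7.710 kΩ.
V_A = 6.05 × 7.710/(5.72 + 7.710) = 3.473 V.

V_A ≈ 3.47 V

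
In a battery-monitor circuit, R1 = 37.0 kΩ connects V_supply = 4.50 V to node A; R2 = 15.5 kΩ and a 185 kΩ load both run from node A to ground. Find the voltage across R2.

The load sits in parallel with R2, giving an effective lower resistance R2' = R2·R_L/(R2+R_L) = 14.30 kΩ.
Now apply the divider: V_out = 4.50 × 0.2788 = 1.254 V.

V_out ≈ 1.25 V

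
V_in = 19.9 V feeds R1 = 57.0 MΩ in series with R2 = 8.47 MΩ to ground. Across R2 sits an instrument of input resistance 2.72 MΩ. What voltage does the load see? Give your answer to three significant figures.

V_out ≈ 0.694 V

First combine the lower leg with the load: R2 ‖ R_L = 2.059 MΩ.
Now apply the divider: V_out = 19.9 × 0.03486 = 0.6937 V.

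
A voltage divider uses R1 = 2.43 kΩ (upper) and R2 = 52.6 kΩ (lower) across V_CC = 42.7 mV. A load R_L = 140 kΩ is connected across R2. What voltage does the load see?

The load sits in parallel with R2, giving an effective lower resistance R2' = R2·R_L/(R2+R_L) = 38.23 kΩ.
Then V_out = V_CC · R2'/(R1 + R2') = 42.7 × 38.23/40.66 = 40.15 mV.
(Unloaded it would be 40.8 mV; the load pulls it down.)

V_out ≈ 40.1 mV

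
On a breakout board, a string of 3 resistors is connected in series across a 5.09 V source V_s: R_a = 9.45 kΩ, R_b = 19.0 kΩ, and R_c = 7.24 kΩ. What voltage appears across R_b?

V ≈ 2.71 V

Series total: ΣR = 9.45 + 19.0 + 7.24 = 35.69 kΩ.
V = V_s · R/ΣR = 5.09 × 0.5324 = 2.710 V.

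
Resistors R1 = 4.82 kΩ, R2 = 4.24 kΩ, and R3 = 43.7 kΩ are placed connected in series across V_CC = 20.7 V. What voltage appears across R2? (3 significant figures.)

Series total: ΣR = 4.82 + 4.24 + 43.7 = 52.76 kΩ.
V = V_CC · R/ΣR = 20.7 × 0.08036 = 1.664 V.

V ≈ 1.66 V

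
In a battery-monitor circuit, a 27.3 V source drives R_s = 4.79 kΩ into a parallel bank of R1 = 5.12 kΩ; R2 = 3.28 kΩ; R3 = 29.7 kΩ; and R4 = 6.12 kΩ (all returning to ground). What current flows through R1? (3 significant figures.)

Combine the parallel branches: R_p = (1/5.12 + 1/3.28 + 1/29.7 + 1/6.12)⁻¹ = 1.434 kΩ.
V_A = 27.3 × 1.434/6.224 = 6.291 V.
I(R1) = V_A / R1 = 6.291/5.12 = 1.229 mA.
(Check via current divider: I_total = 4.386 mA; share G_k/ΣG = 0.2801 → same result.)

I ≈ 1.23 mA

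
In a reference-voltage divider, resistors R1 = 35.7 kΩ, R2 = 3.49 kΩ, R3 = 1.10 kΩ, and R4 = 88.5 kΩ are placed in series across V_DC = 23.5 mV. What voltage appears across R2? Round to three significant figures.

V ≈ 0.637 mV

Total series resistance ΣR = 35.7 + 3.49 + 1.10 + 88.5 = 128.8 kΩ.
Voltage divider: V = V_DC · (3.490 / 128.8) = 23.5 × 0.02710 = 0.6368 mV.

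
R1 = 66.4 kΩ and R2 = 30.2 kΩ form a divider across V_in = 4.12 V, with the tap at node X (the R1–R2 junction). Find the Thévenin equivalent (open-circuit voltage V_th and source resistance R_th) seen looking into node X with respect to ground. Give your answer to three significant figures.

V_th is the unloaded tap voltage: V_in · R2/(R1+R2) = 4.12 × 0.3126 = 1.288 V.
Looking into X with the source shorted: R_th = R1·R2/(R1+R2) = 66.40 × 30.2/96.60 = 20.76 kΩ.

V_th ≈ 1.29 V, R_th ≈ 20.8 kΩ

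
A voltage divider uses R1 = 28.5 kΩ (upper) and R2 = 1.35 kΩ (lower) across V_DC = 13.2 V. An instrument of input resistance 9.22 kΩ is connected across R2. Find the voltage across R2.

V_out ≈ 0.524 V

The load sits in parallel with R2, giving an effective lower resistance R2' = R2·R_L/(R2+R_L) = 1.178 kΩ.
Then V_out = V_DC · R2'/(R1 + R2') = 13.2 × 1.178/29.68 = 0.5238 V.
(Unloaded it would be 0.597 V; the load pulls it down.)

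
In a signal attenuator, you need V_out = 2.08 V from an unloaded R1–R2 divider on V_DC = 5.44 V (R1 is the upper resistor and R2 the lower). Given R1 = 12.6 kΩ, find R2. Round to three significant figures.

V_out/V_DC = R2/(R1+R2) = 0.3824.
So R2 = R1 · V_out/(V_DC − V_out) = 12.6 × 2.08/(5.44 − 2.08) = 12.6 × 0.6190 = 7.800 kΩ.

R2 ≈ 7.80 kΩ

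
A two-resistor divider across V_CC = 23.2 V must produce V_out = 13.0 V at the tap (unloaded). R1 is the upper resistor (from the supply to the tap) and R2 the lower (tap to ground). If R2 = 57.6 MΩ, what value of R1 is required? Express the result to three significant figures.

V_out/V_CC = R2/(R1+R2) = 0.5603.
R1 = R2·(1/k − 1) = 57.6 × 0.7846 = 45.19 MΩ.

R1 ≈ 45.2 MΩ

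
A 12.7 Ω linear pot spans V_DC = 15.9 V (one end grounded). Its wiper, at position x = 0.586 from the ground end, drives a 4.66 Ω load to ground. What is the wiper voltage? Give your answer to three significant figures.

V_out ≈ 5.61 V

Lower segment x·R_p = 7.442 Ω; upper segment (1−x)·R_p = 5.258 Ω.
R_L loads the lower segment: effective lower R = 2.866 Ω.
V_out = 15.9 × 2.866/(5.258 + 2.866) = 5.609 V.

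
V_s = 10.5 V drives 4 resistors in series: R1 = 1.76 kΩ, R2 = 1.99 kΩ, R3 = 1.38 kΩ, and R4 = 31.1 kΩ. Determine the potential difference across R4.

Series total: ΣR = 1.76 + 1.99 + 1.38 + 31.1 = 36.23 kΩ.
By the voltage-divider rule, V = 10.5 × 31.10/36.23 = 9.013 V.

V ≈ 9.01 V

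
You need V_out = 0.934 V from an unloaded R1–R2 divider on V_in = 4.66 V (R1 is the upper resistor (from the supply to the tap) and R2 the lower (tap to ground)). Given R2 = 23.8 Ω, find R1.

Required fraction k = V_out/V_in = 0.2004.
So R1 = R2 · (V_in/V_out − 1) = 23.8 × (4.66/0.934 − 1) = 23.8 × 3.989 = 94.95 Ω.

R1 ≈ 94.9 Ω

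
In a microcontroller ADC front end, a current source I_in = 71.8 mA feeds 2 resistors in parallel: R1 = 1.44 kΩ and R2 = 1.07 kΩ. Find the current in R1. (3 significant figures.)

With just two branches, the current splits inversely with resistance.
I(R1) = 71.8 × 1.07/(1.44 + 1.07) = 71.8 × 0.4263 = 30.61 mA.

I ≈ 30.6 mA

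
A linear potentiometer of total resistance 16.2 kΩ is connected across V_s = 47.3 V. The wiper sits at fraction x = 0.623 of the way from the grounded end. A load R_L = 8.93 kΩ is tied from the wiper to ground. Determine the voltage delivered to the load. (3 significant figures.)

V_out ≈ 20.7 V

The pot divides into 6.107 kΩ above the wiper and 10.09 kΩ below.
R_L loads the lower segment: effective lower R = 4.738 kΩ.
Then V_out = V_s · 4.738/(6.107 + 4.738) = 20.66 V.
(Unloaded: V_out = x·V_s = 29.5 V.)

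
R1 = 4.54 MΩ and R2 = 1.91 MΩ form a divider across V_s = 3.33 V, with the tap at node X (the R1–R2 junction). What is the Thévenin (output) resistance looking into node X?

Zeroing V_s shorts the top of R1 to ground, so R_th = R1 ‖ R2 = 1.344 MΩ.

R_th ≈ 1.34 MΩ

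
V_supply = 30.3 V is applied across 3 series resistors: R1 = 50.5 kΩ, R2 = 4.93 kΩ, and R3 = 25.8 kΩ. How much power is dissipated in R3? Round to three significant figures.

Series current I = V_supply/ΣR = 30.3/81.23 = 0.3730 mA.
V(R3) = I·R = 9.624 V; P = V·I = 9.624 × 0.3730 = 3.590 mW.

P ≈ 3.59 mW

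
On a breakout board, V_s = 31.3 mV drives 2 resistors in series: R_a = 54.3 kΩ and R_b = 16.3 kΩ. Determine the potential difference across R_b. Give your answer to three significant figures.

Total series resistance ΣR = 54.3 + 16.3 = 70.60 kΩ.
By the voltage-divider rule, V = 31.3 × 16.30/70.60 = 7.226 mV.

V ≈ 7.23 mV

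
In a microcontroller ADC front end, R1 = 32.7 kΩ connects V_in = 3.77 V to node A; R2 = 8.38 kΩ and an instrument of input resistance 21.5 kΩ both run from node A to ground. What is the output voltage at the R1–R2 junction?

V_out ≈ 0.587 V

First combine the lower leg with the load: R2 ‖ R_L = 6.030 kΩ.
Now apply the divider: V_out = 3.77 × 0.1557 = 0.5869 V.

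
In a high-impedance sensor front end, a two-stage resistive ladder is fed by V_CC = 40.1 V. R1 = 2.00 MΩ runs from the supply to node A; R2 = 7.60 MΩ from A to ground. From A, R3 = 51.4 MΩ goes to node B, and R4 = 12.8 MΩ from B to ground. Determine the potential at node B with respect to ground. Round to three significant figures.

V_B ≈ 6.18 V

Node A sees R2 in parallel with the series input of stage 2, R3 + R4 = 64.20 MΩ.
Effective lower resistance at A: R2 ‖ 64.20 = 6.796 MΩ.
V_A = 40.1 × 6.796/(2.00 + 6.796) = 30.98 V.
Stage 2 is unloaded, so V_B = V_A · R4/(R3+R4) = 30.98 × 12.8/64.20 = 6.177 V.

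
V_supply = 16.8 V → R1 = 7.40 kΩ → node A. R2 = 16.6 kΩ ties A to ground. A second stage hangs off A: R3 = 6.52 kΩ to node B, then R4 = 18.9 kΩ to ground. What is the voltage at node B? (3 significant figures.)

Looking into the second stage from A: R3 + R4 = 25.42 kΩ appears in parallel with R2.
R2 ‖ (R3+R4) = 10.04 kΩ.
First divider: V_A = V_supply · 10.04/(7.40 + 10.04) = 9.672 V.
Stage 2 is unloaded, so V_B = V_A · R4/(R3+R4) = 9.672 × 18.9/25.42 = 7.192 V.

V_B ≈ 7.19 V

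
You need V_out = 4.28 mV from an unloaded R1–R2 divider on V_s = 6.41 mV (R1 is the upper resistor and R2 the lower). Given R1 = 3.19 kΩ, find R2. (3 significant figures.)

R2 ≈ 6.41 kΩ

Required fraction k = V_out/V_s = 0.6677.
So R2 = R1 · V_out/(V_s − V_out) = 3.19 × 4.28/(6.41 − 4.28) = 3.19 × 2.009 = 6.410 kΩ.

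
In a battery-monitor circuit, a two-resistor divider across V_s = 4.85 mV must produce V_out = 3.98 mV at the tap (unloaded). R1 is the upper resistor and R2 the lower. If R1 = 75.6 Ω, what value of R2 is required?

R2 ≈ 346 Ω

The divider ratio is R2/(R1+R2) = 3.98/4.85 = 0.8206.
Rearranging, R2 = R1·k/(1−k) = 75.6 × 4.575 = 345.8 Ω.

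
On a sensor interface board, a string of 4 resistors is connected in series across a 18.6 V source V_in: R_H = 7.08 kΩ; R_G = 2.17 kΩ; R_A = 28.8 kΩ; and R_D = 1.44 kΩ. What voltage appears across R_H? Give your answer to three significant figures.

Series total: ΣR = 7.08 + 2.17 + 28.8 + 1.44 = 39.49 kΩ.
By the voltage-divider rule, V = 18.6 × 7.080/39.49 = 3.335 V.

V ≈ 3.33 V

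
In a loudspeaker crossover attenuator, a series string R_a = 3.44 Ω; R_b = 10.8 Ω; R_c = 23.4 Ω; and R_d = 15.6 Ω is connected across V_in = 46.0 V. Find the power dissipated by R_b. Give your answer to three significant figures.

ΣR = 53.24 Ω → I = 46.0/53.24 = 0.8640 A.
P = I²R = 0.7465 × 10.8 = 8.062 W.

P ≈ 8.06 W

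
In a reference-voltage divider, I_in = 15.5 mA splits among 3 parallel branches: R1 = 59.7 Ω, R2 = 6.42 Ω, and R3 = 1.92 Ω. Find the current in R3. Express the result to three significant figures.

Total conductance ΣG = 1/59.7 + 1/6.42 + 1/1.92 = 0.6933 (units of 1/Ω).
By the current-divider rule, I = I_in · G_k/ΣG = 15.5 × 0.7512 = 11.64 mA.

I ≈ 11.6 mA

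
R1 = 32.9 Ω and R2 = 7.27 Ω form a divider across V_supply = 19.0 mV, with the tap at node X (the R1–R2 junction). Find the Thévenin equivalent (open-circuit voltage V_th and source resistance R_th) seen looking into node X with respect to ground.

V_th ≈ 3.44 mV, R_th ≈ 5.95 Ω

V_th is the unloaded tap voltage: V_supply · R2/(R1+R2) = 19.0 × 0.1810 = 3.439 mV.
Looking into X with the source shorted: R_th = R1·R2/(R1+R2) = 32.90 × 7.27/40.17 = 5.954 Ω.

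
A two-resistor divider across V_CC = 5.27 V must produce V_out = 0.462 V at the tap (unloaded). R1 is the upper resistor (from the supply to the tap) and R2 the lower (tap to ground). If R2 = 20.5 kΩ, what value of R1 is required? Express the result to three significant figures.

R1 ≈ 213 kΩ

The divider ratio is R2/(R1+R2) = 0.462/5.27 = 0.08767.
So R1 = R2 · (V_CC/V_out − 1) = 20.5 × (5.27/0.462 − 1) = 20.5 × 10.41 = 213.3 kΩ.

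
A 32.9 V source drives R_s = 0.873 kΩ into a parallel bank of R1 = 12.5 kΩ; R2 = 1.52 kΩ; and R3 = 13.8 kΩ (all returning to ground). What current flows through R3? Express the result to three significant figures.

I ≈ 1.40 mA

Equivalent of the parallel group: R_p = 1.234 kΩ.
Node voltage V_A = V_supply · R_p/(R_s + R_p) = 32.9 × 0.5857 = 19.27 V.
I(R3) = V_A / R3 = 19.27/13.8 = 1.396 mA.
(Equivalently: I_total = 15.61 mA, then current-divider fraction G_k/ΣG = 0.08942.)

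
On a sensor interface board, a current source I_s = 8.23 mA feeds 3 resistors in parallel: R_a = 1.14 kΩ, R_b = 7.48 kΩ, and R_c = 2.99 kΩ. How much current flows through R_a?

ΣG = 1/1.14 + 1/7.48 + 1/2.99 = 1.345.
Current divider: I(R_a) = I_s · G_k/ΣG = 8.23 × (0.8772/1.345) = 8.23 × 0.6520 = 5.366 mA.

I ≈ 5.37 mA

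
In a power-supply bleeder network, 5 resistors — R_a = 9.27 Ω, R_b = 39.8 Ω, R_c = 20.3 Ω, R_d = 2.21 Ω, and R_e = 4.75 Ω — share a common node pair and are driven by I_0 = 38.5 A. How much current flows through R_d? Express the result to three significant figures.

I ≈ 20.6 A

Total conductance ΣG = 1/9.27 + 1/39.8 + 1/20.3 + 1/2.21 + 1/4.75 = 0.8453 (units of 1/Ω).
Current divider: I(R_d) = I_0 · G_k/ΣG = 38.5 × (0.4525/0.8453) = 38.5 × 0.5353 = 20.61 A.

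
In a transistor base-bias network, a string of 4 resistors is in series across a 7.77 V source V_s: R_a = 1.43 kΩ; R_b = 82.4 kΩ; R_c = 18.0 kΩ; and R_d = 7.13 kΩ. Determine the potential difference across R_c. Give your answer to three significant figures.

Total series resistance ΣR = 1.43 + 82.4 + 18.0 + 7.13 = 109.0 kΩ.
By the voltage-divider rule, V = 7.77 × 18.00/109.0 = 1.284 V.

V ≈ 1.28 V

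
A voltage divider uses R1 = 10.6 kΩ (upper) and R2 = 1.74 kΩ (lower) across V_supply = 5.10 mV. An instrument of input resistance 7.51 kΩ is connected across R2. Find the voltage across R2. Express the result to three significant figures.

V_out ≈ 0.600 mV

The load sits in parallel with R2, giving an effective lower resistance R2' = R2·R_L/(R2+R_L) = 1.413 kΩ.
Voltage divider with the loaded lower leg: V_out = 5.10 × 1.413/(10.6 + 1.413) = 5.10 × 0.1176 = 0.5998 mV.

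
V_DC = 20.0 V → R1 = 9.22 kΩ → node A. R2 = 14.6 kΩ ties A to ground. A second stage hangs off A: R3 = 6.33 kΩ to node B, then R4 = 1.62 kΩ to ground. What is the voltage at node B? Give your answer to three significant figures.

V_B ≈ 1.46 V

The second stage (R3 + R4 = 7.950 kΩ) loads node A in parallel with R2.
Effective lower resistance at A: R2 ‖ 7.950 = 5.147 kΩ.
So V_A = 20.0 × 0.3583 = 7.165 V.
Stage 2 is unloaded, so V_B = V_A · R4/(R3+R4) = 7.165 × 1.62/7.950 = 1.460 V.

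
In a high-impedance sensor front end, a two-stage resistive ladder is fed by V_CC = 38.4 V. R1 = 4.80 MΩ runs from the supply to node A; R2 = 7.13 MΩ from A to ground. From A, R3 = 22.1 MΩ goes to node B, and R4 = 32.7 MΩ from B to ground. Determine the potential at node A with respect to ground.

V_A ≈ 21.8 V

The second stage (R3 + R4 = 54.80 MΩ) loads node A in parallel with R2.
Effective lower resistance at A: R2 ‖ 54.80 = 6.309 MΩ.
First divider: V_A = V_CC · 6.309/(4.80 + 6.309) = 21.81 V.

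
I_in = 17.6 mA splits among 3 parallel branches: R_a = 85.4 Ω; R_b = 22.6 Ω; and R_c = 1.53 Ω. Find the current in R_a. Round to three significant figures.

I ≈ 0.290 mA

Total conductance ΣG = 1/85.4 + 1/22.6 + 1/1.53 = 0.7096 (units of 1/Ω).
R_a takes the fraction G_k/ΣG = 0.01171/0.7096 = 0.01650, so I = 17.6 × 0.01650 = 0.2904 mA.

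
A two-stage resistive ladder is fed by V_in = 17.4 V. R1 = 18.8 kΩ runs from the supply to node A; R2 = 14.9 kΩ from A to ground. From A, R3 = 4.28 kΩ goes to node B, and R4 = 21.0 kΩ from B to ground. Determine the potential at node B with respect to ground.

V_B ≈ 4.81 V

The second stage (R3 + R4 = 25.28 kΩ) loads node A in parallel with R2.
R2 ‖ (R3+R4) = 9.375 kΩ.
First divider: V_A = V_in · 9.375/(18.8 + 9.375) = 5.790 V.
V_B = V_A × 0.8307 = 4.809 V.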